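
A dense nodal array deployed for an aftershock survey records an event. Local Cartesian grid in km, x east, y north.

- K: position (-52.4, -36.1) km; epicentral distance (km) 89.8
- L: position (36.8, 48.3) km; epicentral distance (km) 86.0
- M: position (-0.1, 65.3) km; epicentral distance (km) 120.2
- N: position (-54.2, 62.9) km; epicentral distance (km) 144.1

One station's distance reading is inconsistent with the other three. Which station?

L

Solve using three stations at a time. Using K, M, N (subtract circle equations pairwise → linear system) gives (x, y) ≈ (36.3, -49.1).
Distances from that point to each station vs reported:
  K: calculated 89.6 vs reported 89.8 → residual 0.2 km
  L: calculated 97.4 vs reported 86.0 → residual 11.4 km
  M: calculated 120.1 vs reported 120.2 → residual 0.1 km
  N: calculated 144.0 vs reported 144.1 → residual 0.1 km
K, M, N are mutually consistent (residuals ≈ 0); L is off by 11.4 km.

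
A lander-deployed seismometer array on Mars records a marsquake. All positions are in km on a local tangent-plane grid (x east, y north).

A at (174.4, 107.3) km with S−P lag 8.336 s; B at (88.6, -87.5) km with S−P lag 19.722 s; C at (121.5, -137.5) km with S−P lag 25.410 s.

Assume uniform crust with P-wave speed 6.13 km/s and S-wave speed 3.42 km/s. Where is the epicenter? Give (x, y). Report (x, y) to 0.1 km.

(131.9, 58.8)

Distance from S−P lag: d = Δt · v_P v_S / (v_P − v_S) = Δt · (6.13·3.42)/(6.13−3.42) ≈ 7.7360·Δt.
So d_A = 64.49, d_B = 152.57, d_C = 196.57 km.
Circle about each station: (x − 174.4)² + (y − 107.3)² = 64.49²; (x − 88.6)² + (y + 87.5)² = 152.57²; (x − 121.5)² + (y + 137.5)² = 196.57².
Subtracting the A equation from the B and C equations removes the quadratic terms:
-171.6 x − 389.6 y = -45541.08
-105.8 x − 489.6 y = -42740.95
Solving the 2×2 system: x ≈ 131.9, y ≈ 58.8 km.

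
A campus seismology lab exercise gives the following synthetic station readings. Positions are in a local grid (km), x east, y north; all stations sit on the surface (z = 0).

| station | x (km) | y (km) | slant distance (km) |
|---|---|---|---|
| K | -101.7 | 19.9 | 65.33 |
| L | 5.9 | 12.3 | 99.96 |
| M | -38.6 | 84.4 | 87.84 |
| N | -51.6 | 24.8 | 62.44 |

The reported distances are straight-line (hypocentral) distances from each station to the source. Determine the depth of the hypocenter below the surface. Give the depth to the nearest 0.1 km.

depth ≈ 58.3 km

Each station gives a sphere (x−x_i)² + (y−y_i)² + z² = d_i² (stations at z=0).
Subtracting the K sphere from L and M: z² cancels, leaving linear equations in x and y:
215.2 x − 15.2 y = -16276.79
126.2 x + 129.0 y = -5573.44
Solving: x ≈ -73.602, y ≈ 28.799 km (keep extra digits for the depth step; rounded: -73.6, 28.8).
Then from the K sphere: z² = 65.33² − (x + 101.7)² − (y − 19.9)² with x = -73.602, y = 28.799, so z ≈ 58.304 ≈ 58.3 km.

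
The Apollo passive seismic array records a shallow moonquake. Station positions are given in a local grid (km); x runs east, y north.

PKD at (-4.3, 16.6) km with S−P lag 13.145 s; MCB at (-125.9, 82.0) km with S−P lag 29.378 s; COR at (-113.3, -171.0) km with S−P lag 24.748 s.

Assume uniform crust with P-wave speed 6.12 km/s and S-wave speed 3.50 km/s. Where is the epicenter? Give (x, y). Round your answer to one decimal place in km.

61.2 km east, -68.6 km north

Distance from S−P lag: d = Δt · v_P v_S / (v_P − v_S) = Δt · (6.12·3.50)/(6.12−3.50) ≈ 8.1756·Δt.
So d_PKD = 107.47, d_MCB = 240.18, d_COR = 202.33 km.
Circle about each station: (x + 4.3)² + (y − 16.6)² = 107.47²; (x + 125.9)² + (y − 82.0)² = 240.18²; (x + 113.3)² + (y + 171.0)² = 202.33².
Subtracting pairs of circle equations eliminates x²+y² and gives linear equations (the radical axes):
-243.2 x + 130.8 y = -23855.87
-218.0 x − 375.2 y = 12396.21
Solving the 2×2 system: x ≈ 61.2, y ≈ -68.6 km.
Check against PKD (with the unrounded x, y): √((x + 4.3)²+(y − 16.6)²) = 107.46 ≈ 107.47 km. ✓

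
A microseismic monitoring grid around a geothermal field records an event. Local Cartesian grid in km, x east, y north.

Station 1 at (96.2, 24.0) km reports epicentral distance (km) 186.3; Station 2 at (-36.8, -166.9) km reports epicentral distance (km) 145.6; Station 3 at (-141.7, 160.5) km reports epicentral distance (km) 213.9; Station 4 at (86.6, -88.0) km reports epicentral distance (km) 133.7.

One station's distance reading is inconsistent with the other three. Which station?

Station 1

Solve using three stations at a time. Using Station 2, Station 3, Station 4 (subtract circle equations pairwise → linear system) gives (x, y) ≈ (-29.4, -21.5).
Distances from that point to each station vs reported:
  Station 1: calculated 133.6 vs reported 186.3 → residual 52.7 km
  Station 2: calculated 145.6 vs reported 145.6 → residual 0.0 km
  Station 3: calculated 213.9 vs reported 213.9 → residual 0.0 km
  Station 4: calculated 133.7 vs reported 133.7 → residual 0.0 km
Station 2, Station 3, Station 4 are mutually consistent (residuals ≈ 0); Station 1 is off by 52.7 km.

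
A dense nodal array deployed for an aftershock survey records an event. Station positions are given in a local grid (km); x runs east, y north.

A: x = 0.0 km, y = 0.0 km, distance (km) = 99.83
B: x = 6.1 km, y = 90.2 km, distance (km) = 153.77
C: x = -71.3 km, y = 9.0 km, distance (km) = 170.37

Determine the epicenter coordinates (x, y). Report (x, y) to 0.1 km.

(92.8, -36.8)

Circle about each station: x² + y² = 99.83²; (x − 6.1)² + (y − 90.2)² = 153.77²; (x + 71.3)² + (y − 9.0)² = 170.37².
Subtracting pairs of circle equations eliminates x²+y² and gives linear equations (the radical axes):
12.2 x + 180.4 y = -5505.93
-142.6 x + 18.0 y = -13895.22
Solving the 2×2 system: x ≈ 92.8, y ≈ -36.8 km.
Check against A (with the unrounded x, y): √(x²+y²) = 99.83 ≈ 99.83 km. ✓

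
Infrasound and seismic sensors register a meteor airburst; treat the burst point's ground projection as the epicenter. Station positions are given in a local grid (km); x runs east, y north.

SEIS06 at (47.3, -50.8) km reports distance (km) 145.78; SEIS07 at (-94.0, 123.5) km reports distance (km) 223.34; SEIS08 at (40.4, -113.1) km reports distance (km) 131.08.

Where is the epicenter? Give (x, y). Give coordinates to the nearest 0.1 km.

Circle about each station: (x − 47.3)² + (y + 50.8)² = 145.78²; (x + 94.0)² + (y − 123.5)² = 223.34²; (x − 40.4)² + (y + 113.1)² = 131.08².
Subtracting the SEIS06 equation from the SEIS07 and SEIS08 equations removes the quadratic terms:
-282.6 x + 348.6 y = -9358.63
-13.8 x − 124.6 y = 13675.68
Solving the 2×2 system: x ≈ -90.0, y ≈ -99.8 km.

x ≈ -90.0 km, y ≈ -99.8 km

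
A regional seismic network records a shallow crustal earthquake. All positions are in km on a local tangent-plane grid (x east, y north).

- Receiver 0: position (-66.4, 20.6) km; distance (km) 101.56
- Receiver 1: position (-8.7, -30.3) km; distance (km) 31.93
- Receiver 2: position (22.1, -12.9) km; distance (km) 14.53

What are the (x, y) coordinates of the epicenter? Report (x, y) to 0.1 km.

23.1 km east, -27.4 km north

Circle about each station: (x + 66.4)² + (y − 20.6)² = 101.56²; (x + 8.7)² + (y + 30.3)² = 31.93²; (x − 22.1)² + (y + 12.9)² = 14.53².
Subtracting the Receiver 0 equation from the Receiver 1 and Receiver 2 equations removes the quadratic terms:
115.4 x − 101.8 y = 5455.37
177.0 x − 67.0 y = 5924.81
Solving the 2×2 system: x ≈ 23.1, y ≈ -27.4 km.
Check against Receiver 0 (with the unrounded x, y): √((x + 66.4)²+(y − 20.6)²) = 101.56 ≈ 101.56 km. ✓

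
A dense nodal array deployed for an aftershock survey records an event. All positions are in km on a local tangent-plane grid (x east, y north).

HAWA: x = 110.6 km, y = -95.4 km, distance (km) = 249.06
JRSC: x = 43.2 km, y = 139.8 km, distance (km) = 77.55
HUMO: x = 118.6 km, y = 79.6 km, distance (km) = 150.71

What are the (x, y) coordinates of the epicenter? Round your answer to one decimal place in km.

(-28.8, 111.0)

Circle about each station: (x − 110.6)² + (y + 95.4)² = 249.06²; (x − 43.2)² + (y − 139.8)² = 77.55²; (x − 118.6)² + (y − 79.6)² = 150.71².
Subtracting pairs of circle equations eliminates x²+y² and gives linear equations (the radical axes):
-134.8 x + 470.4 y = 56093.64
16.0 x + 350.0 y = 38385.98
Solving the 2×2 system: x ≈ -28.8, y ≈ 111.0 km.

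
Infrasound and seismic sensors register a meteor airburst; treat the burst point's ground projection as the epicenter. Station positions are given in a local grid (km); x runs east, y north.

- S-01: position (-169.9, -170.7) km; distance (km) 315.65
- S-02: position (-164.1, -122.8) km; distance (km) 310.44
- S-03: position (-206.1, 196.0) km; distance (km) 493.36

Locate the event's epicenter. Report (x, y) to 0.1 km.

Circle about each station: (x + 169.9)² + (y + 170.7)² = 315.65²; (x + 164.1)² + (y + 122.8)² = 310.44²; (x + 206.1)² + (y − 196.0)² = 493.36².
Subtracting the S-01 equation from the S-02 and S-03 equations removes the quadratic terms:
11.6 x + 95.8 y = -12733.92
-72.4 x + 733.4 y = -120880.46
Solving the 2×2 system: x ≈ 145.1, y ≈ -150.5 km.

145.1 km east, -150.5 km north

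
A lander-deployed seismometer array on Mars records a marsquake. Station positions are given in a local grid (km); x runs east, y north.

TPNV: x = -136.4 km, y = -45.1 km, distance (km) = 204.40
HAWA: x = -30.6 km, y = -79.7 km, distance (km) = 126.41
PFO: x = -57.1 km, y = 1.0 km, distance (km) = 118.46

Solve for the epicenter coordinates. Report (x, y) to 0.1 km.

Circle about each station: (x + 136.4)² + (y + 45.1)² = 204.40²; (x + 30.6)² + (y + 79.7)² = 126.41²; (x + 57.1)² + (y − 1.0)² = 118.46².
Subtracting pairs of circle equations eliminates x²+y² and gives linear equations (the radical axes):
211.6 x − 69.2 y = 12449.35
158.6 x + 92.2 y = 10369.03
Solving the 2×2 system: x ≈ 61.2, y ≈ 7.2 km.

(61.2, 7.2)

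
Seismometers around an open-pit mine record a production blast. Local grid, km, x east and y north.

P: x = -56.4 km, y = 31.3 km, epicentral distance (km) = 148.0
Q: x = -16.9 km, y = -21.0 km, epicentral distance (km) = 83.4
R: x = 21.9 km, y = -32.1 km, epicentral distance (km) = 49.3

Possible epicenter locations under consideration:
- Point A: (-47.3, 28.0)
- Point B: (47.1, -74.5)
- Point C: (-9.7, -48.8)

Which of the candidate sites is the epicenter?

Point B

For each candidate, compare |candidate − station| to the reported distance:
Point A: residuals P 138.3, Q 25.7, R 42.4 → max 138.3 km
Point B: residuals P 0.0, Q 0.0, R 0.0 → max 0.0 km
Point C: residuals P 55.3, Q 54.7, R 13.6 → max 55.3 km
Only Point B has all residuals ≈ 0.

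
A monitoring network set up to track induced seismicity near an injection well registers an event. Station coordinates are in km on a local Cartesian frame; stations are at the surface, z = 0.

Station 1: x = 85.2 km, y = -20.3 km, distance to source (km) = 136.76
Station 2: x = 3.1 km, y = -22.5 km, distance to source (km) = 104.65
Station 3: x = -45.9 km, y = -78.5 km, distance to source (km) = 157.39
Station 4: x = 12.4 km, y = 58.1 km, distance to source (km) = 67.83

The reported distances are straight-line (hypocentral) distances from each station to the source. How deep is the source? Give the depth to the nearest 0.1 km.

Each station gives a sphere (x−x_i)² + (y−y_i)² + z² = d_i² (stations at z=0).
Subtracting the Station 1 sphere from Station 2 and Station 3: z² cancels, leaving linear equations in x and y:
-164.2 x − 4.4 y = 596.41
-262.2 x − 116.4 y = -5470.38
Solving: x ≈ -5.206, y ≈ 58.723 km (keep extra digits for the depth step; rounded: -5.2, 58.7).
Then from the Station 1 sphere: z² = 136.76² − (x − 85.2)² − (y + 20.3)² with x = -5.206, y = 58.723, so z ≈ 65.463 ≈ 65.5 km.
Check against Station 4 (with the unrounded solution): distance 67.79 ≈ 67.83 km. ✓

65.5 km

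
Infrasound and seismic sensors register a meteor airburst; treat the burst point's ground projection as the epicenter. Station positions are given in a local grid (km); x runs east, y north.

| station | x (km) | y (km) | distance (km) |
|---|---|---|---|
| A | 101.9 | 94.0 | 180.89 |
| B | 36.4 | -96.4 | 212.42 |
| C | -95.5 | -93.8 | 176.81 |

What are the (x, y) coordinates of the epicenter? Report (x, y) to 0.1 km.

-78.6 km east, 82.2 km north

Circle about each station: (x − 101.9)² + (y − 94.0)² = 180.89²; (x − 36.4)² + (y + 96.4)² = 212.42²; (x + 95.5)² + (y + 93.8)² = 176.81².
Subtracting pairs of circle equations eliminates x²+y² and gives linear equations (the radical axes):
-131.0 x − 380.8 y = -21002.75
-394.8 x − 375.6 y = 158.50
Solving the 2×2 system: x ≈ -78.6, y ≈ 82.2 km.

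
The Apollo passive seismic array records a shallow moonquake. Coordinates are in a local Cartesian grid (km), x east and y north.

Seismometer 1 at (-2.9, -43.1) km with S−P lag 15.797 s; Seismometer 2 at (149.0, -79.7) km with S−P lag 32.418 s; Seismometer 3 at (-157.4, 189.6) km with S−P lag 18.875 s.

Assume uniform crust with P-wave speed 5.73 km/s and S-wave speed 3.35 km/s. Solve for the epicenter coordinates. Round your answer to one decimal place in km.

Distance from S−P lag: d = Δt · v_P v_S / (v_P − v_S) = Δt · (5.73·3.35)/(5.73−3.35) ≈ 8.0653·Δt.
So d_Seismometer 1 = 127.41, d_Seismometer 2 = 261.46, d_Seismometer 3 = 152.23 km.
Circle about each station: (x + 2.9)² + (y + 43.1)² = 127.41²; (x − 149.0)² + (y + 79.7)² = 261.46²; (x + 157.4)² + (y − 189.6)² = 152.23².
Subtracting pairs of circle equations eliminates x²+y² and gives linear equations (the radical axes):
303.8 x − 73.2 y = -25440.95
-309.0 x + 465.4 y = 51916.24
Solving the 2×2 system: x ≈ -67.7, y ≈ 66.6 km.
Check against Seismometer 1 (with the unrounded x, y): √((x + 2.9)²+(y + 43.1)²) = 127.41 ≈ 127.41 km. ✓

-67.7 km east, 66.6 km north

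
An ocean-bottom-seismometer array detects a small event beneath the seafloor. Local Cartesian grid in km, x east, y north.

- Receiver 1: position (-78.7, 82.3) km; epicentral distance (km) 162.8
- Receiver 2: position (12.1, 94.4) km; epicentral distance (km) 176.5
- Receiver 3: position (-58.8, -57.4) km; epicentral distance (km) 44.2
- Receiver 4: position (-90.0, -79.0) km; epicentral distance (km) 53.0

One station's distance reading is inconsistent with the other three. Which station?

Solve using three stations at a time. Using Receiver 1, Receiver 2, Receiver 4 (subtract circle equations pairwise → linear system) gives (x, y) ≈ (-37.1, -75.1).
Distances from that point to each station vs reported:
  Receiver 1: calculated 162.8 vs reported 162.8 → residual 0.0 km
  Receiver 2: calculated 176.5 vs reported 176.5 → residual 0.0 km
  Receiver 3: calculated 28.0 vs reported 44.2 → residual 16.2 km
  Receiver 4: calculated 53.0 vs reported 53.0 → residual 0.0 km
Receiver 1, Receiver 2, Receiver 4 are mutually consistent (residuals ≈ 0); Receiver 3 is off by 16.2 km.

Receiver 3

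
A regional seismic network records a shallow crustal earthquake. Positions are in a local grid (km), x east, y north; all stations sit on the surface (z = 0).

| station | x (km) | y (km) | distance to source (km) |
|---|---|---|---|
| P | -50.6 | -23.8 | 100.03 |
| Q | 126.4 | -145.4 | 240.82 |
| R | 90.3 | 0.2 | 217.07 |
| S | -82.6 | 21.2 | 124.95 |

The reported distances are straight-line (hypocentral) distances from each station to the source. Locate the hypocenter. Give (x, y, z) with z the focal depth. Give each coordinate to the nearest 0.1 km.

x ≈ -99.1 km, y ≈ -86.7 km, depth ≈ 60.8 km

Each station gives a sphere (x−x_i)² + (y−y_i)² + z² = d_i² (stations at z=0).
Subtracting the P sphere from Q and R: z² cancels, leaving linear equations in x and y:
354.0 x − 243.2 y = -13996.95
281.8 x + 48.0 y = -32086.05
Solving: x ≈ -99.095, y ≈ -86.689 km (keep extra digits for the depth step; rounded: -99.1, -86.7).
Then from the P sphere: z² = 100.03² − (x + 50.6)² − (y + 23.8)² with x = -99.095, y = -86.689, so z ≈ 60.821 ≈ 60.8 km.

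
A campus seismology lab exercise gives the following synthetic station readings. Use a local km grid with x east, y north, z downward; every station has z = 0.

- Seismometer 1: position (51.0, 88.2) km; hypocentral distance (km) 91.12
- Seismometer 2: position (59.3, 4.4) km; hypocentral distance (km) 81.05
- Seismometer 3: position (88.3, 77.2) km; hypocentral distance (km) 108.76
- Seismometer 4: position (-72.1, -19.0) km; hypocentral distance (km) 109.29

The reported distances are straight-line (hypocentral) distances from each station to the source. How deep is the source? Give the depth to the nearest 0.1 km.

Each station gives a sphere (x−x_i)² + (y−y_i)² + z² = d_i² (stations at z=0).
Subtracting the Seismometer 1 sphere from Seismometer 2 and Seismometer 3: z² cancels, leaving linear equations in x and y:
16.6 x − 167.6 y = -5110.64
74.6 x − 22.0 y = -149.39
Solving: x ≈ 7.200, y ≈ 31.206 km (keep extra digits for the depth step; rounded: 7.2, 31.2).
Then from the Seismometer 1 sphere: z² = 91.12² − (x − 51.0)² − (y − 88.2)² with x = 7.200, y = 31.206, so z ≈ 56.001 ≈ 56.0 km.

56.0 km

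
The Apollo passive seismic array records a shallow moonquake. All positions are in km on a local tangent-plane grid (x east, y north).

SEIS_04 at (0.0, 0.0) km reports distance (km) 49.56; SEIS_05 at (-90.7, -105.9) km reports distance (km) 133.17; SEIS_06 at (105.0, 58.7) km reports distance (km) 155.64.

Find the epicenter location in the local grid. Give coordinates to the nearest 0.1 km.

(-45.6, 19.4)

Circle about each station: x² + y² = 49.56²; (x + 90.7)² + (y + 105.9)² = 133.17²; (x − 105.0)² + (y − 58.7)² = 155.64².
Subtracting the SEIS_04 equation from the SEIS_05 and SEIS_06 equations removes the quadratic terms:
-181.4 x − 211.8 y = 4163.24
210.0 x + 117.4 y = -7296.93
Solving the 2×2 system: x ≈ -45.6, y ≈ 19.4 km.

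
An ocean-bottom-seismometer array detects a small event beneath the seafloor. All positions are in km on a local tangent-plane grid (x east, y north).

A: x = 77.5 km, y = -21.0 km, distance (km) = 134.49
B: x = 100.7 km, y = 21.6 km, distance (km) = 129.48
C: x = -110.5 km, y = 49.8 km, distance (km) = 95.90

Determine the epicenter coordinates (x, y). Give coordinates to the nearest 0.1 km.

x ≈ -17.7 km, y ≈ 74.0 km

Circle about each station: (x − 77.5)² + (y + 21.0)² = 134.49²; (x − 100.7)² + (y − 21.6)² = 129.48²; (x + 110.5)² + (y − 49.8)² = 95.90².
Subtracting the A equation from the B and C equations removes the quadratic terms:
46.4 x + 85.2 y = 5482.29
-376.0 x + 141.6 y = 17133.79
Solving the 2×2 system: x ≈ -17.7, y ≈ 74.0 km.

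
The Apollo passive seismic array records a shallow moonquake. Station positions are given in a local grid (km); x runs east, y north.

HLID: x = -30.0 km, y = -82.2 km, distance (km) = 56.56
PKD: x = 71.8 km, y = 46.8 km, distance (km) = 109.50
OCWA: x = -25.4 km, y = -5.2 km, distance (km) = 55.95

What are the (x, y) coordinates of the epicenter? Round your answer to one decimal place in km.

(13.2, -45.7)

Circle about each station: (x + 30.0)² + (y + 82.2)² = 56.56²; (x − 71.8)² + (y − 46.8)² = 109.50²; (x + 25.4)² + (y + 5.2)² = 55.95².
Subtracting the HLID equation from the PKD and OCWA equations removes the quadratic terms:
203.6 x + 258.0 y = -9102.58
9.2 x + 154.0 y = -6916.01
Solving the 2×2 system: x ≈ 13.2, y ≈ -45.7 km.
Check against HLID (with the unrounded x, y): √((x + 30.0)²+(y + 82.2)²) = 56.56 ≈ 56.56 km. ✓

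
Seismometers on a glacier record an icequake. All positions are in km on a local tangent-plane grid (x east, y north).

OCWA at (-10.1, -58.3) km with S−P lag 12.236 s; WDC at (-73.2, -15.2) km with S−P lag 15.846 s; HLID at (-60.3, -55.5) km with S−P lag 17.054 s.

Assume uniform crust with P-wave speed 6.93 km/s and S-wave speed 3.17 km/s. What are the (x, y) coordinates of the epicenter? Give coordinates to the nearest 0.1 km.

Distance from S−P lag: d = Δt · v_P v_S / (v_P − v_S) = Δt · (6.93·3.17)/(6.93−3.17) ≈ 5.8426·Δt.
So d_OCWA = 71.49, d_WDC = 92.58, d_HLID = 99.64 km.
Circle about each station: (x + 10.1)² + (y + 58.3)² = 71.49²; (x + 73.2)² + (y + 15.2)² = 92.58²; (x + 60.3)² + (y + 55.5)² = 99.64².
Subtracting pairs of circle equations eliminates x²+y² and gives linear equations (the radical axes):
-126.2 x + 86.2 y = -1371.86
-100.4 x + 5.6 y = -1601.87
Solving the 2×2 system: x ≈ 16.4, y ≈ 8.1 km.

16.4 km east, 8.1 km north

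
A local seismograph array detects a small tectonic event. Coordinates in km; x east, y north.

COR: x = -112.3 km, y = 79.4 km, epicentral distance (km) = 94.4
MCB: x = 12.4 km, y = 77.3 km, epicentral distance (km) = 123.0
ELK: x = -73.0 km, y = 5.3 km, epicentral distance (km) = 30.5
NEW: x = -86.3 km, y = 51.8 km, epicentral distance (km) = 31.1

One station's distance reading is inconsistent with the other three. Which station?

Solve using three stations at a time. Using MCB, ELK, NEW (subtract circle equations pairwise → linear system) gives (x, y) ≈ (-97.9, 22.9).
Distances from that point to each station vs reported:
  COR: calculated 58.3 vs reported 94.4 → residual 36.1 km
  MCB: calculated 123.0 vs reported 123.0 → residual 0.0 km
  ELK: calculated 30.5 vs reported 30.5 → residual 0.0 km
  NEW: calculated 31.1 vs reported 31.1 → residual 0.0 km
MCB, ELK, NEW are mutually consistent (residuals ≈ 0); COR is off by 36.1 km.

COR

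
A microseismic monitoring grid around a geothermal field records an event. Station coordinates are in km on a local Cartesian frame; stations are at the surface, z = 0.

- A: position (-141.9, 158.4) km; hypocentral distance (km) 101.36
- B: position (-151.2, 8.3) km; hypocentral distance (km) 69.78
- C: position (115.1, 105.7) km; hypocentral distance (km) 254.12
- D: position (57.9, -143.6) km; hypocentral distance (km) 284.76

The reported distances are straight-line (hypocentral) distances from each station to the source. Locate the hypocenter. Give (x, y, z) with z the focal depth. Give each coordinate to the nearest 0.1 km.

(-132.9, 64.5, 37.1)

Each station gives a sphere (x−x_i)² + (y−y_i)² + z² = d_i² (stations at z=0).
Subtracting the A sphere from B and C: z² cancels, leaving linear equations in x and y:
-18.6 x − 300.2 y = -16891.24
514.0 x − 105.4 y = -75108.79
Solving: x ≈ -132.900, y ≈ 64.501 km (keep extra digits for the depth step; rounded: -132.9, 64.5).
Then from the A sphere: z² = 101.36² − (x + 141.9)² − (y − 158.4)² with x = -132.900, y = 64.501, so z ≈ 37.092 ≈ 37.1 km.
Check against D (with the unrounded solution): distance 284.76 ≈ 284.76 km. ✓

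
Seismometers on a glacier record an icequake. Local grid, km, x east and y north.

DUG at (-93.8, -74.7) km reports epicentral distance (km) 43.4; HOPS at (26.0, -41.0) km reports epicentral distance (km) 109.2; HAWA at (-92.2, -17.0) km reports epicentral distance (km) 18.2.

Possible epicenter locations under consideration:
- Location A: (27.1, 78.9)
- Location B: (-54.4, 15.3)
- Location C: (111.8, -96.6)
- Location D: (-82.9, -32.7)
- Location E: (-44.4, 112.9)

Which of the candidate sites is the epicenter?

For each candidate, compare |candidate − station| to the reported distance:
Location A: residuals DUG 152.1, HOPS 10.7, HAWA 134.9 → max 152.1 km
Location B: residuals DUG 54.8, HOPS 11.0, HAWA 31.5 → max 54.8 km
Location C: residuals DUG 163.4, HOPS 7.0, HAWA 200.8 → max 200.8 km
Location D: residuals DUG 0.0, HOPS 0.0, HAWA 0.0 → max 0.0 km
Location E: residuals DUG 150.6, HOPS 60.0, HAWA 120.2 → max 150.6 km
Only Location D has all residuals ≈ 0.

Location D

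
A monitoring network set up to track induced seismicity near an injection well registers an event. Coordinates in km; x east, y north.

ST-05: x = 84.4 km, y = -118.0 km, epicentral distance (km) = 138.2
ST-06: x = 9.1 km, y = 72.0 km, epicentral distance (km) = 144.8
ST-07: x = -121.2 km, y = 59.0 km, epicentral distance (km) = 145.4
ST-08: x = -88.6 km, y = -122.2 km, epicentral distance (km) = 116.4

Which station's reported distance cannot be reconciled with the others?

ST-08

Solve using three stations at a time. Using ST-05, ST-06, ST-07 (subtract circle equations pairwise → linear system) gives (x, y) ≈ (-42.5, -63.3).
Distances from that point to each station vs reported:
  ST-05: calculated 138.2 vs reported 138.2 → residual 0.0 km
  ST-06: calculated 144.8 vs reported 144.8 → residual 0.0 km
  ST-07: calculated 145.4 vs reported 145.4 → residual 0.0 km
  ST-08: calculated 74.8 vs reported 116.4 → residual 41.6 km
ST-05, ST-06, ST-07 are mutually consistent (residuals ≈ 0); ST-08 is off by 41.6 km.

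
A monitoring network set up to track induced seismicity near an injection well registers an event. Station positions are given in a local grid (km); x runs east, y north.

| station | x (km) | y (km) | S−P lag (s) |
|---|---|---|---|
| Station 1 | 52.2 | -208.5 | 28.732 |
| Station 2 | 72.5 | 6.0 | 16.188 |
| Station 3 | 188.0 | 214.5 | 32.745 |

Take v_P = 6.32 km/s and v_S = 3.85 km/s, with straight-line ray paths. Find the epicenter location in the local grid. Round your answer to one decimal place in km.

x ≈ -83.3 km, y ≈ 40.0 km

Distance from S−P lag: d = Δt · v_P v_S / (v_P − v_S) = Δt · (6.32·3.85)/(6.32−3.85) ≈ 9.8510·Δt.
So d_Station 1 = 283.04, d_Station 2 = 159.47, d_Station 3 = 322.57 km.
Circle about each station: (x − 52.2)² + (y + 208.5)² = 283.04²; (x − 72.5)² + (y − 6.0)² = 159.47²; (x − 188.0)² + (y − 214.5)² = 322.57².
Subtracting pairs of circle equations eliminates x²+y² and gives linear equations (the radical axes):
40.6 x + 429.0 y = 13776.12
271.6 x + 846.0 y = 11217.40
Solving the 2×2 system: x ≈ -83.3, y ≈ 40.0 km.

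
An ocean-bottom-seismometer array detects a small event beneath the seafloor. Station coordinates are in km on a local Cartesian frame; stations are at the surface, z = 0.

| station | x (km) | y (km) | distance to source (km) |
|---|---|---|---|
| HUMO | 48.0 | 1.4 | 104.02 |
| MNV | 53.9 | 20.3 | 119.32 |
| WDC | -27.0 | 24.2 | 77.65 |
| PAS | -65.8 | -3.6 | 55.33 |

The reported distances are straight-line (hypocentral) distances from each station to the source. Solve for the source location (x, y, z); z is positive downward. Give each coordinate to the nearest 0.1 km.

Each station gives a sphere (x−x_i)² + (y−y_i)² + z² = d_i² (stations at z=0).
Subtracting the HUMO sphere from MNV and WDC: z² cancels, leaving linear equations in x and y:
11.8 x + 37.8 y = -2405.76
-150.0 x + 45.6 y = 3799.32
Solving: x ≈ -40.804, y ≈ -50.907 km (keep extra digits for the depth step; rounded: -40.8, -50.9).
Then from the HUMO sphere: z² = 104.02² − (x − 48.0)² − (y − 1.4)² with x = -40.804, y = -50.907, so z ≈ 14.071 ≈ 14.1 km.

(-40.8, -50.9, 14.1)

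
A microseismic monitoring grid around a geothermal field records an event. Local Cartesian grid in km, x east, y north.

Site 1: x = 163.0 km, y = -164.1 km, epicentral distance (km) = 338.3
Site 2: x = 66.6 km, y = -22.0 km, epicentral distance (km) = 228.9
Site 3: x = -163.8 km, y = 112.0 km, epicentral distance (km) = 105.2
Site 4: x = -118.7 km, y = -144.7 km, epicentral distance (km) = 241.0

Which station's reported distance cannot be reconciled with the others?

Solve using three stations at a time. Using Site 1, Site 3, Site 4 (subtract circle equations pairwise → linear system) gives (x, y) ≈ (-61.1, 89.3).
Distances from that point to each station vs reported:
  Site 1: calculated 338.3 vs reported 338.3 → residual 0.0 km
  Site 2: calculated 169.4 vs reported 228.9 → residual 59.5 km
  Site 3: calculated 105.2 vs reported 105.2 → residual 0.0 km
  Site 4: calculated 241.0 vs reported 241.0 → residual 0.0 km
Site 1, Site 3, Site 4 are mutually consistent (residuals ≈ 0); Site 2 is off by 59.5 km.

Site 2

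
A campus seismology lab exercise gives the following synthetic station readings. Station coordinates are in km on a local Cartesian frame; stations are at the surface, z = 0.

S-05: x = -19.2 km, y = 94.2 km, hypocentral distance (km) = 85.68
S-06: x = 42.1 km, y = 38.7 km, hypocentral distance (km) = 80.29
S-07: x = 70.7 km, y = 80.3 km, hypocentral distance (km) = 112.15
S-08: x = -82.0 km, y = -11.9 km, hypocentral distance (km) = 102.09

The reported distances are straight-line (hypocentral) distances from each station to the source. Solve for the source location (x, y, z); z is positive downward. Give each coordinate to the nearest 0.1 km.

(-11.8, 32.7, 59.2)

Each station gives a sphere (x−x_i)² + (y−y_i)² + z² = d_i² (stations at z=0).
Subtracting the S-05 sphere from S-06 and S-07: z² cancels, leaving linear equations in x and y:
122.6 x − 111.0 y = -5077.60
179.8 x − 27.8 y = -3032.26
Solving: x ≈ -11.808, y ≈ 32.702 km (keep extra digits for the depth step; rounded: -11.8, 32.7).
Then from the S-05 sphere: z² = 85.68² − (x + 19.2)² − (y − 94.2)² with x = -11.808, y = 32.702, so z ≈ 59.198 ≈ 59.2 km.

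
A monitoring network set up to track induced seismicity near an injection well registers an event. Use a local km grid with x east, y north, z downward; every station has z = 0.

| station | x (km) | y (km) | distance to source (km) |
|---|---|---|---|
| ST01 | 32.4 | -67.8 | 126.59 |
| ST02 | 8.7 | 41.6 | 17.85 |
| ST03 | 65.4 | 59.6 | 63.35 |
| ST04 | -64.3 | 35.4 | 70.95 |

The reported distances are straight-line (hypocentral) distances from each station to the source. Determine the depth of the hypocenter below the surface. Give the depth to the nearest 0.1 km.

depth ≈ 10.5 km

Each station gives a sphere (x−x_i)² + (y−y_i)² + z² = d_i² (stations at z=0).
Subtracting the ST01 sphere from ST02 and ST03: z² cancels, leaving linear equations in x and y:
-47.4 x + 218.8 y = 11866.06
66.0 x + 254.8 y = 14194.53
Solving: x ≈ 3.103, y ≈ 54.905 km (keep extra digits for the depth step; rounded: 3.1, 54.9).
Then from the ST01 sphere: z² = 126.59² − (x − 32.4)² − (y + 67.8)² with x = 3.103, y = 54.905, so z ≈ 10.497 ≈ 10.5 km.
Check against ST04 (with the unrounded solution): distance 70.95 ≈ 70.95 km. ✓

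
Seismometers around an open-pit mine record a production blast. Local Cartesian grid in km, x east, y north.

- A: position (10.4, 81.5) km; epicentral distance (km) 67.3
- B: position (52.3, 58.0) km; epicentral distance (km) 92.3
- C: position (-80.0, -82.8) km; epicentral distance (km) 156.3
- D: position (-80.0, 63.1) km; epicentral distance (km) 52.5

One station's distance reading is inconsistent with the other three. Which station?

C

Solve using three stations at a time. Using A, B, D (subtract circle equations pairwise → linear system) gives (x, y) ≈ (-36.7, 33.3).
Distances from that point to each station vs reported:
  A: calculated 67.3 vs reported 67.3 → residual 0.0 km
  B: calculated 92.3 vs reported 92.3 → residual 0.0 km
  C: calculated 124.0 vs reported 156.3 → residual 32.3 km
  D: calculated 52.6 vs reported 52.5 → residual 0.1 km
A, B, D are mutually consistent (residuals ≈ 0); C is off by 32.3 km.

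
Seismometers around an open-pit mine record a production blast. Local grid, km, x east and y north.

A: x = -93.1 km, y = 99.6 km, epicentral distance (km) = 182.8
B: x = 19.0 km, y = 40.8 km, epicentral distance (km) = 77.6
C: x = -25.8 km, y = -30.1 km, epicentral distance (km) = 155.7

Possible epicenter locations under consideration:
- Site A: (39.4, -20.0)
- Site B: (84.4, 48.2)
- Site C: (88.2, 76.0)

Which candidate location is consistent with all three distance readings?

For each candidate, compare |candidate − station| to the reported distance:
Site A: residuals A 4.3, B 13.5, C 89.7 → max 89.7 km
Site B: residuals A 2.0, B 11.8, C 20.5 → max 20.5 km
Site C: residuals A 0.0, B 0.0, C 0.0 → max 0.0 km
Only Site C has all residuals ≈ 0.

Site C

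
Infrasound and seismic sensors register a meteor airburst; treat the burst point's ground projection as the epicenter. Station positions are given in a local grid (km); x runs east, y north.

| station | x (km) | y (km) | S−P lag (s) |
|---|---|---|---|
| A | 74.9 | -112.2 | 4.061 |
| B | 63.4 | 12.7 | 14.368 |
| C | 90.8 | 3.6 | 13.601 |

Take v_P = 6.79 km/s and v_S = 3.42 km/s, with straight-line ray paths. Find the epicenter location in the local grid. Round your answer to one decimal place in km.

(64.3, -86.3)

Distance from S−P lag: d = Δt · v_P v_S / (v_P − v_S) = Δt · (6.79·3.42)/(6.79−3.42) ≈ 6.8907·Δt.
So d_A = 27.98, d_B = 99.01, d_C = 93.72 km.
Circle about each station: (x − 74.9)² + (y + 112.2)² = 27.98²; (x − 63.4)² + (y − 12.7)² = 99.01²; (x − 90.8)² + (y − 3.6)² = 93.72².
Subtracting the A equation from the B and C equations removes the quadratic terms:
-23.0 x + 249.8 y = -23038.10
31.8 x + 231.6 y = -17941.81
Solving the 2×2 system: x ≈ 64.3, y ≈ -86.3 km.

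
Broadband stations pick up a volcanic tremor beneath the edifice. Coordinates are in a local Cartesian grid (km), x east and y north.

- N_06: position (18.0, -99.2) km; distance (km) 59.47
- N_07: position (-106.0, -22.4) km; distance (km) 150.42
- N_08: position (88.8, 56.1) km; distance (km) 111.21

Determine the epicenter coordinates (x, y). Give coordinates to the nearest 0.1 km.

42.7 km east, -45.1 km north

Circle about each station: (x − 18.0)² + (y + 99.2)² = 59.47²; (x + 106.0)² + (y + 22.4)² = 150.42²; (x − 88.8)² + (y − 56.1)² = 111.21².
Subtracting pairs of circle equations eliminates x²+y² and gives linear equations (the radical axes):
-248.0 x + 153.6 y = -17516.38
141.6 x + 310.6 y = -7962.97
Solving the 2×2 system: x ≈ 42.7, y ≈ -45.1 km.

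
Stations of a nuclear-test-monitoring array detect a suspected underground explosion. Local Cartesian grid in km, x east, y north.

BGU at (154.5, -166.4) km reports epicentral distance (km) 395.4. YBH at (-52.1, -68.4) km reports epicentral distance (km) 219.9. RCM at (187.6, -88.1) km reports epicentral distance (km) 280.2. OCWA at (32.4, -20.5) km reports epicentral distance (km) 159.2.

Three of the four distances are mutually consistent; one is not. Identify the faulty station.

Solve using three stations at a time. Using YBH, RCM, OCWA (subtract circle equations pairwise → linear system) gives (x, y) ≈ (22.7, 138.4).
Distances from that point to each station vs reported:
  BGU: calculated 332.1 vs reported 395.4 → residual 63.3 km
  YBH: calculated 219.9 vs reported 219.9 → residual 0.0 km
  RCM: calculated 280.2 vs reported 280.2 → residual 0.0 km
  OCWA: calculated 159.2 vs reported 159.2 → residual 0.0 km
YBH, RCM, OCWA are mutually consistent (residuals ≈ 0); BGU is off by 63.3 km.

BGU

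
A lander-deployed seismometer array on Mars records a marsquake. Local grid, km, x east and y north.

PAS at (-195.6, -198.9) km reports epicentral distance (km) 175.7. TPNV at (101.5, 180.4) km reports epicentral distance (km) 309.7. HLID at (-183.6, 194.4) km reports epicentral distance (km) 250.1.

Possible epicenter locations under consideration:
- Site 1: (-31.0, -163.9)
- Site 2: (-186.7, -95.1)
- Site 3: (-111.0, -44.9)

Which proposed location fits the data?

For each candidate, compare |candidate − station| to the reported distance:
Site 1: residuals PAS 7.4, TPNV 59.2, HLID 139.3 → max 139.3 km
Site 2: residuals PAS 71.5, TPNV 89.0, HLID 39.4 → max 89.0 km
Site 3: residuals PAS 0.0, TPNV 0.0, HLID 0.0 → max 0.0 km
Only Site 3 has all residuals ≈ 0.

Site 3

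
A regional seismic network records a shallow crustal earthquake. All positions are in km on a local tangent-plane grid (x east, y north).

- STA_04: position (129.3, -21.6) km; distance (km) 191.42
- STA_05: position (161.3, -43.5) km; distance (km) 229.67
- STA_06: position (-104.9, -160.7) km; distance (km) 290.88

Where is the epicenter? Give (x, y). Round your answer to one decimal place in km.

Circle about each station: (x − 129.3)² + (y + 21.6)² = 191.42²; (x − 161.3)² + (y + 43.5)² = 229.67²; (x + 104.9)² + (y + 160.7)² = 290.88².
Subtracting pairs of circle equations eliminates x²+y² and gives linear equations (the radical axes):
64.0 x − 43.8 y = -5381.80
-468.4 x − 278.2 y = -28326.11
Solving the 2×2 system: x ≈ -6.7, y ≈ 113.1 km.

-6.7 km east, 113.1 km north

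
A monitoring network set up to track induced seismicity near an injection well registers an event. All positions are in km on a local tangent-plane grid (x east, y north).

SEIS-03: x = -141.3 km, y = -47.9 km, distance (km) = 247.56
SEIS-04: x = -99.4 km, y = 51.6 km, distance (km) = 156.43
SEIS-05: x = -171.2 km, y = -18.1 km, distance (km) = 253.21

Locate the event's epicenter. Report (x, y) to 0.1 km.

42.0 km east, 118.5 km north

Circle about each station: (x + 141.3)² + (y + 47.9)² = 247.56²; (x + 99.4)² + (y − 51.6)² = 156.43²; (x + 171.2)² + (y + 18.1)² = 253.21².
Subtracting pairs of circle equations eliminates x²+y² and gives linear equations (the radical axes):
83.8 x + 199.0 y = 27098.43
-59.8 x + 59.6 y = 4547.60
Solving the 2×2 system: x ≈ 42.0, y ≈ 118.5 km.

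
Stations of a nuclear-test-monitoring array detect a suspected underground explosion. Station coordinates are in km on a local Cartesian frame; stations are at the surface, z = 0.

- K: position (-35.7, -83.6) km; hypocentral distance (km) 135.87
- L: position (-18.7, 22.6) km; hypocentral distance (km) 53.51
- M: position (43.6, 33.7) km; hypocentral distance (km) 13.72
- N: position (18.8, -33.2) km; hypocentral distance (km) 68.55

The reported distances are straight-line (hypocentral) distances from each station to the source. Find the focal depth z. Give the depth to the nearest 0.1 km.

8.7 km

Each station gives a sphere (x−x_i)² + (y−y_i)² + z² = d_i² (stations at z=0).
Subtracting the K sphere from L and M: z² cancels, leaving linear equations in x and y:
34.0 x + 212.4 y = 8194.34
158.6 x + 234.6 y = 13045.62
Solving: x ≈ 33.002, y ≈ 33.297 km (keep extra digits for the depth step; rounded: 33.0, 33.3).
Then from the K sphere: z² = 135.87² − (x + 35.7)² − (y + 83.6)² with x = 33.002, y = 33.297, so z ≈ 8.705 ≈ 8.7 km.
Check against N (with the unrounded solution): distance 68.55 ≈ 68.55 km. ✓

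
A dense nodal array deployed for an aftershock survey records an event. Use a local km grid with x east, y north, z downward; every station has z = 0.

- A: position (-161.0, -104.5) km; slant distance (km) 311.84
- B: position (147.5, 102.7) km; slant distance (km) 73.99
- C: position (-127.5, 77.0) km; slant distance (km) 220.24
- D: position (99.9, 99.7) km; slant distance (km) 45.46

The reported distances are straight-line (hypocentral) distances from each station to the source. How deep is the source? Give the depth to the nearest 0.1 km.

Each station gives a sphere (x−x_i)² + (y−y_i)² + z² = d_i² (stations at z=0).
Subtracting the A sphere from B and C: z² cancels, leaving linear equations in x and y:
617.0 x + 414.4 y = 87231.96
67.0 x + 363.0 y = 34082.53
Solving: x ≈ 89.403, y ≈ 77.390 km (keep extra digits for the depth step; rounded: 89.4, 77.4).
Then from the A sphere: z² = 311.84² − (x + 161.0)² − (y + 104.5)² with x = 89.403, y = 77.390, so z ≈ 38.191 ≈ 38.2 km.
Check against D (with the unrounded solution): distance 45.46 ≈ 45.46 km. ✓

z ≈ 38.2 km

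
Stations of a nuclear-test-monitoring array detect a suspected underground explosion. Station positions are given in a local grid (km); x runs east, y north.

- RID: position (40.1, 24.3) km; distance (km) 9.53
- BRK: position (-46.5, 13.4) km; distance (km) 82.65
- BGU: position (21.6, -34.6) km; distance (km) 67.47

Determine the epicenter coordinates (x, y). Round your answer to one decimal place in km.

x ≈ 34.1 km, y ≈ 31.7 km

Circle about each station: (x − 40.1)² + (y − 24.3)² = 9.53²; (x + 46.5)² + (y − 13.4)² = 82.65²; (x − 21.6)² + (y + 34.6)² = 67.47².
Subtracting pairs of circle equations eliminates x²+y² and gives linear equations (the radical axes):
-173.2 x − 21.8 y = -6596.89
-37.0 x − 117.8 y = -4996.16
Solving the 2×2 system: x ≈ 34.1, y ≈ 31.7 km.
Check against RID (with the unrounded x, y): √((x − 40.1)²+(y − 24.3)²) = 9.53 ≈ 9.53 km. ✓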